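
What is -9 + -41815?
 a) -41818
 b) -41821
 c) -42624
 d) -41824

-9 + -41815 = -41824
d) -41824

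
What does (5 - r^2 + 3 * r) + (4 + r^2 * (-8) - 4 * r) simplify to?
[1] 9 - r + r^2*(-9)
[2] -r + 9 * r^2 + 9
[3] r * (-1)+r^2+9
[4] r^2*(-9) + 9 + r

Adding the polynomials and combining like terms:
(5 - r^2 + 3*r) + (4 + r^2*(-8) - 4*r)
= 9 - r + r^2*(-9)
1) 9 - r + r^2*(-9)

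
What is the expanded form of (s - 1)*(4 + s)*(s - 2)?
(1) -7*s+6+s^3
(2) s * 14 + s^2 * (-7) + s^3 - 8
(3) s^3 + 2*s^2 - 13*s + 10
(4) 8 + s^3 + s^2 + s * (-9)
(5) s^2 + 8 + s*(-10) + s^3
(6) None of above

Expanding (s - 1)*(4 + s)*(s - 2):
= s^2 + 8 + s*(-10) + s^3
5) s^2 + 8 + s*(-10) + s^3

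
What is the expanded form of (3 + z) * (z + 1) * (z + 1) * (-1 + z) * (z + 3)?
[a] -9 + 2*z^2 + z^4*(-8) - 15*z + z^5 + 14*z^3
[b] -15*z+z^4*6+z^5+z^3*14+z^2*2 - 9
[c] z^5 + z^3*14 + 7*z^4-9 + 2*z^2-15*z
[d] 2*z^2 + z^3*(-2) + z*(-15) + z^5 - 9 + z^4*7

Expanding (3 + z) * (z + 1) * (z + 1) * (-1 + z) * (z + 3):
= z^5 + z^3*14 + 7*z^4-9 + 2*z^2-15*z
c) z^5 + z^3*14 + 7*z^4-9 + 2*z^2-15*z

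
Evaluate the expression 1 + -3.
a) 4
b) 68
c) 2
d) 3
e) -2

1 + -3 = -2
e) -2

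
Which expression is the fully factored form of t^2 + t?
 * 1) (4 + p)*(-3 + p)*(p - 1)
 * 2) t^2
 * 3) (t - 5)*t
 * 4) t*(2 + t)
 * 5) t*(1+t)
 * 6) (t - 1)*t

We need to factor t^2 + t.
The factored form is t*(1+t).
5) t*(1+t)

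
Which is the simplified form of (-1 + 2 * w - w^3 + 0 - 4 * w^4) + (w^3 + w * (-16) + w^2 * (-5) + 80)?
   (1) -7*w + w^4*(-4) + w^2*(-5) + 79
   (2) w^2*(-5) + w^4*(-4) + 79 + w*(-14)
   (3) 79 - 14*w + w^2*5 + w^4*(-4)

Adding the polynomials and combining like terms:
(-1 + 2*w - w^3 + 0 - 4*w^4) + (w^3 + w*(-16) + w^2*(-5) + 80)
= w^2*(-5) + w^4*(-4) + 79 + w*(-14)
2) w^2*(-5) + w^4*(-4) + 79 + w*(-14)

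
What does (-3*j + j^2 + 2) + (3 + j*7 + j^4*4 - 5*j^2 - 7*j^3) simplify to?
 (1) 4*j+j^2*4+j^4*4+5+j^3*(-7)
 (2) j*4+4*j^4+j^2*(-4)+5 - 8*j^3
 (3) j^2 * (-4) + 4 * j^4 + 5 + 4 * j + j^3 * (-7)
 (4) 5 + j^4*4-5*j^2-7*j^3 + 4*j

Adding the polynomials and combining like terms:
(-3*j + j^2 + 2) + (3 + j*7 + j^4*4 - 5*j^2 - 7*j^3)
= j^2 * (-4) + 4 * j^4 + 5 + 4 * j + j^3 * (-7)
3) j^2 * (-4) + 4 * j^4 + 5 + 4 * j + j^3 * (-7)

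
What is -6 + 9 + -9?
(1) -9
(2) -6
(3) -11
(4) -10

First: -6 + 9 = 3
Then: 3 + -9 = -6
2) -6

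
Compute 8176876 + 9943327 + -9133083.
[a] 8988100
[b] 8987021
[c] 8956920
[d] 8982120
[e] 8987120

First: 8176876 + 9943327 = 18120203
Then: 18120203 + -9133083 = 8987120
e) 8987120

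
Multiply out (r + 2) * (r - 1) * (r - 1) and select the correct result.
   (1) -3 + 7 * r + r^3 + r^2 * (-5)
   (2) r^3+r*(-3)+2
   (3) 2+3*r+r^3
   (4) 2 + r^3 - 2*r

Expanding (r + 2) * (r - 1) * (r - 1):
= r^3+r*(-3)+2
2) r^3+r*(-3)+2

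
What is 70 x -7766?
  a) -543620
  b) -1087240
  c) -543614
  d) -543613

70 * -7766 = -543620
a) -543620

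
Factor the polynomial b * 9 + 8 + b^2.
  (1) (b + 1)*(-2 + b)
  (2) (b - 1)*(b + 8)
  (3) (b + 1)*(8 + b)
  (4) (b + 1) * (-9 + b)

We need to factor b * 9 + 8 + b^2.
The factored form is (b + 1)*(8 + b).
3) (b + 1)*(8 + b)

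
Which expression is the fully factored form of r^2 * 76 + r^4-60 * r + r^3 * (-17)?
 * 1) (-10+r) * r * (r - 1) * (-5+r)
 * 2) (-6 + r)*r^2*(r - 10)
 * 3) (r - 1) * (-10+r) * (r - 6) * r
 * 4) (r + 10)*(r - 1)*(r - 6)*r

We need to factor r^2 * 76 + r^4-60 * r + r^3 * (-17).
The factored form is (r - 1) * (-10+r) * (r - 6) * r.
3) (r - 1) * (-10+r) * (r - 6) * r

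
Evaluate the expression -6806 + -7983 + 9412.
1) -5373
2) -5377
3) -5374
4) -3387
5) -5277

First: -6806 + -7983 = -14789
Then: -14789 + 9412 = -5377
2) -5377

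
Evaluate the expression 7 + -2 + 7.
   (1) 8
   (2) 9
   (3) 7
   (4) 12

First: 7 + -2 = 5
Then: 5 + 7 = 12
4) 12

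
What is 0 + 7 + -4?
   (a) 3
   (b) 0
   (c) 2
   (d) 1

First: 0 + 7 = 7
Then: 7 + -4 = 3
a) 3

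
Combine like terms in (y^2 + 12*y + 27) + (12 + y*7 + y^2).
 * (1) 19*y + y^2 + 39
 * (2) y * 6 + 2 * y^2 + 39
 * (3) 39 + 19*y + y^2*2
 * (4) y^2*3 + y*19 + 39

Adding the polynomials and combining like terms:
(y^2 + 12*y + 27) + (12 + y*7 + y^2)
= 39 + 19*y + y^2*2
3) 39 + 19*y + y^2*2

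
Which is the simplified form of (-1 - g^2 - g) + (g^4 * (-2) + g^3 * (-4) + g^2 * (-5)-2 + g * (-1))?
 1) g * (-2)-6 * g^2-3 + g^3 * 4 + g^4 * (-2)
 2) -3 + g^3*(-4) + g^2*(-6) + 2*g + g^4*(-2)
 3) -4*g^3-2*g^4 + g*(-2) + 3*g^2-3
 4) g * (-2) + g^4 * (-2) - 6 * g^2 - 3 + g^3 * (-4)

Adding the polynomials and combining like terms:
(-1 - g^2 - g) + (g^4*(-2) + g^3*(-4) + g^2*(-5) - 2 + g*(-1))
= g * (-2) + g^4 * (-2) - 6 * g^2 - 3 + g^3 * (-4)
4) g * (-2) + g^4 * (-2) - 6 * g^2 - 3 + g^3 * (-4)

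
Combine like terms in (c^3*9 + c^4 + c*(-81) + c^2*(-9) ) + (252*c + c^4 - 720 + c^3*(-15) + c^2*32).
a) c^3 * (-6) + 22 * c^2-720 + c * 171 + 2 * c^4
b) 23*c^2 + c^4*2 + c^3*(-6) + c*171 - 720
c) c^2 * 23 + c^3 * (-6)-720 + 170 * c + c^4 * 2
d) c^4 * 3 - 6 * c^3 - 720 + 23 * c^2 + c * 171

Adding the polynomials and combining like terms:
(c^3*9 + c^4 + c*(-81) + c^2*(-9)) + (252*c + c^4 - 720 + c^3*(-15) + c^2*32)
= 23*c^2 + c^4*2 + c^3*(-6) + c*171 - 720
b) 23*c^2 + c^4*2 + c^3*(-6) + c*171 - 720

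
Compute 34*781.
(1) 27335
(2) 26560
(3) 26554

34 * 781 = 26554
3) 26554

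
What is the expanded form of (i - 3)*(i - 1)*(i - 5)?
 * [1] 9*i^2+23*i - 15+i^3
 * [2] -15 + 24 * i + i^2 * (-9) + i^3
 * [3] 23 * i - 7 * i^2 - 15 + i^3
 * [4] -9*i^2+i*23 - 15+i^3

Expanding (i - 3)*(i - 1)*(i - 5):
= -9*i^2+i*23 - 15+i^3
4) -9*i^2+i*23 - 15+i^3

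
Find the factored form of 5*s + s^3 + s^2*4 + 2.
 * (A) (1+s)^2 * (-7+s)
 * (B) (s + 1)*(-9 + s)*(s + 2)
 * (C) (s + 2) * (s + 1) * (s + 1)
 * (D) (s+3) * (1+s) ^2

We need to factor 5*s + s^3 + s^2*4 + 2.
The factored form is (s + 2) * (s + 1) * (s + 1).
C) (s + 2) * (s + 1) * (s + 1)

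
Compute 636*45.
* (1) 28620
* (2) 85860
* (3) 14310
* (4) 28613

636 * 45 = 28620
1) 28620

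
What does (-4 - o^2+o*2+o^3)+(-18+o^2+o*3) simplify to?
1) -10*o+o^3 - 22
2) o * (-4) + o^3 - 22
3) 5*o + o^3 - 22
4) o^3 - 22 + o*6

Adding the polynomials and combining like terms:
(-4 - o^2 + o*2 + o^3) + (-18 + o^2 + o*3)
= 5*o + o^3 - 22
3) 5*o + o^3 - 22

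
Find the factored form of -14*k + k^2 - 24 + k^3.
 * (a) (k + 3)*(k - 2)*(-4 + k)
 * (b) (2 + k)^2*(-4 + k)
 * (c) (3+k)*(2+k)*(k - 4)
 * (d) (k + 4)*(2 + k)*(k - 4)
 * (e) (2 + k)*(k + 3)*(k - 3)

We need to factor -14*k + k^2 - 24 + k^3.
The factored form is (3+k)*(2+k)*(k - 4).
c) (3+k)*(2+k)*(k - 4)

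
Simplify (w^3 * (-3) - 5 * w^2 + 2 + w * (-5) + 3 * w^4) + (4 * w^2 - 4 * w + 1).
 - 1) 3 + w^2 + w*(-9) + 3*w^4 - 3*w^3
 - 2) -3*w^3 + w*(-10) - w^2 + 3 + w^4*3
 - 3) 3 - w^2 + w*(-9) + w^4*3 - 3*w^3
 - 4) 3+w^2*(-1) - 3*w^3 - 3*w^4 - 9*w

Adding the polynomials and combining like terms:
(w^3*(-3) - 5*w^2 + 2 + w*(-5) + 3*w^4) + (4*w^2 - 4*w + 1)
= 3 - w^2 + w*(-9) + w^4*3 - 3*w^3
3) 3 - w^2 + w*(-9) + w^4*3 - 3*w^3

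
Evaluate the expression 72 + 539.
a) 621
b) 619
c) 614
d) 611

72 + 539 = 611
d) 611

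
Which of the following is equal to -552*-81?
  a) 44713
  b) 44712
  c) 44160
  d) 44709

-552 * -81 = 44712
b) 44712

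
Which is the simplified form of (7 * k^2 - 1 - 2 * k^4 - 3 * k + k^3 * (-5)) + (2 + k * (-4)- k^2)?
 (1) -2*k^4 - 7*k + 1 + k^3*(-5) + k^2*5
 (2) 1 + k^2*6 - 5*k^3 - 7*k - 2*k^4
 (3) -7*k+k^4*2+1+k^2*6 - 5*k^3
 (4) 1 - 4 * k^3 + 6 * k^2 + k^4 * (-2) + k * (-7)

Adding the polynomials and combining like terms:
(7*k^2 - 1 - 2*k^4 - 3*k + k^3*(-5)) + (2 + k*(-4) - k^2)
= 1 + k^2*6 - 5*k^3 - 7*k - 2*k^4
2) 1 + k^2*6 - 5*k^3 - 7*k - 2*k^4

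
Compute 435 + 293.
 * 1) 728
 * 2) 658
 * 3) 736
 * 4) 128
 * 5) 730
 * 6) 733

435 + 293 = 728
1) 728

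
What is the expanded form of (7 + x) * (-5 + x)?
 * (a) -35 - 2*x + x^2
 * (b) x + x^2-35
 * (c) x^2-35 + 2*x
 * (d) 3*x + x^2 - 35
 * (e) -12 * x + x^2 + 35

Expanding (7 + x) * (-5 + x):
= x^2-35 + 2*x
c) x^2-35 + 2*x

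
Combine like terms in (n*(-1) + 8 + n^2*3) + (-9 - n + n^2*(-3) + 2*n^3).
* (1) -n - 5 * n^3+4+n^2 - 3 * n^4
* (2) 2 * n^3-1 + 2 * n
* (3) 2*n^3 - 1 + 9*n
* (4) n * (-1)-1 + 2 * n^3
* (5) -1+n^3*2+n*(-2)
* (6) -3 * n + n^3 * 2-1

Adding the polynomials and combining like terms:
(n*(-1) + 8 + n^2*3) + (-9 - n + n^2*(-3) + 2*n^3)
= -1+n^3*2+n*(-2)
5) -1+n^3*2+n*(-2)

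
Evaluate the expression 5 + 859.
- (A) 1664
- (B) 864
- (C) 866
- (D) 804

5 + 859 = 864
B) 864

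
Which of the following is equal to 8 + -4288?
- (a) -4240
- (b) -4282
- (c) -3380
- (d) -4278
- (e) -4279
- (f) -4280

8 + -4288 = -4280
f) -4280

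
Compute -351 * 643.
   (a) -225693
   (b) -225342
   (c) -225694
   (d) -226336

-351 * 643 = -225693
a) -225693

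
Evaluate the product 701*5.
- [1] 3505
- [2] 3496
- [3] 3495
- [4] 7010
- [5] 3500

701 * 5 = 3505
1) 3505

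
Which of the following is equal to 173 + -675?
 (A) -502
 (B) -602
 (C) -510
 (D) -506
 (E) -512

173 + -675 = -502
A) -502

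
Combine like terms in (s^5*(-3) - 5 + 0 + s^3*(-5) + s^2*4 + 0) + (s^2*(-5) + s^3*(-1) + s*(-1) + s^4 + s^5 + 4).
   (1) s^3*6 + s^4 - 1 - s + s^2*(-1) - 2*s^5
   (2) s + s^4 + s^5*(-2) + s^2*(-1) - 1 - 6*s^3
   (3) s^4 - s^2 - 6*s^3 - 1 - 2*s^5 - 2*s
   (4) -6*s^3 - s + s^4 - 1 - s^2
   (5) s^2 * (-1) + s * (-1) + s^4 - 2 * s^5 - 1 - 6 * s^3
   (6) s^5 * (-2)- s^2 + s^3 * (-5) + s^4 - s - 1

Adding the polynomials and combining like terms:
(s^5*(-3) - 5 + 0 + s^3*(-5) + s^2*4 + 0) + (s^2*(-5) + s^3*(-1) + s*(-1) + s^4 + s^5 + 4)
= s^2 * (-1) + s * (-1) + s^4 - 2 * s^5 - 1 - 6 * s^3
5) s^2 * (-1) + s * (-1) + s^4 - 2 * s^5 - 1 - 6 * s^3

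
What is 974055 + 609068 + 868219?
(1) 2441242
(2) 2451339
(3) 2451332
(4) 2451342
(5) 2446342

First: 974055 + 609068 = 1583123
Then: 1583123 + 868219 = 2451342
4) 2451342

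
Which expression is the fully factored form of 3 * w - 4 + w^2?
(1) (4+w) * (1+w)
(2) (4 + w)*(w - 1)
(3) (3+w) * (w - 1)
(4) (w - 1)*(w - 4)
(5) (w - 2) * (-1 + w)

We need to factor 3 * w - 4 + w^2.
The factored form is (4 + w)*(w - 1).
2) (4 + w)*(w - 1)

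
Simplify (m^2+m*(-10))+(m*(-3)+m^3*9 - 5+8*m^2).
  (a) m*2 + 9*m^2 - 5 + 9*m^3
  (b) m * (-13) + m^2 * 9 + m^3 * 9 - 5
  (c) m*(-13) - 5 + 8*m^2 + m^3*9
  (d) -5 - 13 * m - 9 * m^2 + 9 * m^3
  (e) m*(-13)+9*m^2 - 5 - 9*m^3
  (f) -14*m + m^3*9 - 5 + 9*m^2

Adding the polynomials and combining like terms:
(m^2 + m*(-10)) + (m*(-3) + m^3*9 - 5 + 8*m^2)
= m * (-13) + m^2 * 9 + m^3 * 9 - 5
b) m * (-13) + m^2 * 9 + m^3 * 9 - 5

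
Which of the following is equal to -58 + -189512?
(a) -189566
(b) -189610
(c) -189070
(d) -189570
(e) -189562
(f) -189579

-58 + -189512 = -189570
d) -189570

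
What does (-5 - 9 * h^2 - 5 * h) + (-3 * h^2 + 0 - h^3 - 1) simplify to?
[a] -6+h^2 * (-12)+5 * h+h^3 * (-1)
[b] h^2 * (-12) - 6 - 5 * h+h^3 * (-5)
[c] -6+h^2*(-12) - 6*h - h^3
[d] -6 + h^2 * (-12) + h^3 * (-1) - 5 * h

Adding the polynomials and combining like terms:
(-5 - 9*h^2 - 5*h) + (-3*h^2 + 0 - h^3 - 1)
= -6 + h^2 * (-12) + h^3 * (-1) - 5 * h
d) -6 + h^2 * (-12) + h^3 * (-1) - 5 * h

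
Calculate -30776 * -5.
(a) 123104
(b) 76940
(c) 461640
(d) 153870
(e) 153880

-30776 * -5 = 153880
e) 153880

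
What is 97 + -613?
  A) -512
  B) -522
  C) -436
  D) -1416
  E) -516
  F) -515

97 + -613 = -516
E) -516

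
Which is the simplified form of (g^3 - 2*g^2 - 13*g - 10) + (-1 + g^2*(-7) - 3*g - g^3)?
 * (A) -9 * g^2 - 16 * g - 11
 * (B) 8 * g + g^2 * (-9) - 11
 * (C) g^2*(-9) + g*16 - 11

Adding the polynomials and combining like terms:
(g^3 - 2*g^2 - 13*g - 10) + (-1 + g^2*(-7) - 3*g - g^3)
= -9 * g^2 - 16 * g - 11
A) -9 * g^2 - 16 * g - 11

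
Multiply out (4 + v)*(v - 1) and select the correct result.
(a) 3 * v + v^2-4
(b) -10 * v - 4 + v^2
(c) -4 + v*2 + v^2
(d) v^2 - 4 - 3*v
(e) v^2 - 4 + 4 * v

Expanding (4 + v)*(v - 1):
= 3 * v + v^2-4
a) 3 * v + v^2-4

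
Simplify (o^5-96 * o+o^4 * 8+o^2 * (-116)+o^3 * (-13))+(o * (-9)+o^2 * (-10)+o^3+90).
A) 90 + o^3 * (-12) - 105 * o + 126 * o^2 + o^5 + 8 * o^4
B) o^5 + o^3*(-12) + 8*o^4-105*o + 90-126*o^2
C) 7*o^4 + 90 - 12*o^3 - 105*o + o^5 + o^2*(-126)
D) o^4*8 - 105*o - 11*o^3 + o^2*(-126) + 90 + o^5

Adding the polynomials and combining like terms:
(o^5 - 96*o + o^4*8 + o^2*(-116) + o^3*(-13)) + (o*(-9) + o^2*(-10) + o^3 + 90)
= o^5 + o^3*(-12) + 8*o^4-105*o + 90-126*o^2
B) o^5 + o^3*(-12) + 8*o^4-105*o + 90-126*o^2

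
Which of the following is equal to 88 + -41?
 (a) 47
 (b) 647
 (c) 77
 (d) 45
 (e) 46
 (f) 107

88 + -41 = 47
a) 47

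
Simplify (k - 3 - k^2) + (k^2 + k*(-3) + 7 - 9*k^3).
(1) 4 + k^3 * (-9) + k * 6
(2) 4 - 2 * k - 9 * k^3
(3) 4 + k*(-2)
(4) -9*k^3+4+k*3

Adding the polynomials and combining like terms:
(k - 3 - k^2) + (k^2 + k*(-3) + 7 - 9*k^3)
= 4 - 2 * k - 9 * k^3
2) 4 - 2 * k - 9 * k^3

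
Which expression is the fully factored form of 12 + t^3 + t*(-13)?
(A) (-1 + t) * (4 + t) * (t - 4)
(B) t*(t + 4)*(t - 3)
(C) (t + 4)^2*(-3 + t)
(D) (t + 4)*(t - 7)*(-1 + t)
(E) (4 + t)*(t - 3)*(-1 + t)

We need to factor 12 + t^3 + t*(-13).
The factored form is (4 + t)*(t - 3)*(-1 + t).
E) (4 + t)*(t - 3)*(-1 + t)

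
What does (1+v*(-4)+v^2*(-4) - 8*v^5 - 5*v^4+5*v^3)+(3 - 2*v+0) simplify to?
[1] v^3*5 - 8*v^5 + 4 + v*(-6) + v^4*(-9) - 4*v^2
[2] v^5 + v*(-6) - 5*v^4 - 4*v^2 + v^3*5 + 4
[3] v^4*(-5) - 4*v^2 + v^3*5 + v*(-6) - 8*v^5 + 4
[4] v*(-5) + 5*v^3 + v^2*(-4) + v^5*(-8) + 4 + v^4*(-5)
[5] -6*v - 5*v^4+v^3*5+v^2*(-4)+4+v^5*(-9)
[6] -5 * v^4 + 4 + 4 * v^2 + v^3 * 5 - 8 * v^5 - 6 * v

Adding the polynomials and combining like terms:
(1 + v*(-4) + v^2*(-4) - 8*v^5 - 5*v^4 + 5*v^3) + (3 - 2*v + 0)
= v^4*(-5) - 4*v^2 + v^3*5 + v*(-6) - 8*v^5 + 4
3) v^4*(-5) - 4*v^2 + v^3*5 + v*(-6) - 8*v^5 + 4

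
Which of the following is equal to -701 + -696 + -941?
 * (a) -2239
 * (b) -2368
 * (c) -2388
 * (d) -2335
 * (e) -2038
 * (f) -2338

First: -701 + -696 = -1397
Then: -1397 + -941 = -2338
f) -2338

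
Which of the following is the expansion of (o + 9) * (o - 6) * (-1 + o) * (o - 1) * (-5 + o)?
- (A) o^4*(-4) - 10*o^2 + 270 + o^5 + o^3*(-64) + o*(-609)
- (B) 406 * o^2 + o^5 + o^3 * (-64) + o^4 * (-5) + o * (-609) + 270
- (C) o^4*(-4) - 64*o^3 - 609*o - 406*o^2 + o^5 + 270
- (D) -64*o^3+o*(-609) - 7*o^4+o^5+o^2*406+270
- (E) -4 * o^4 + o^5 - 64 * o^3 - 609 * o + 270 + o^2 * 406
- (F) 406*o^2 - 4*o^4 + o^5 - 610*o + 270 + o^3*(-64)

Expanding (o + 9) * (o - 6) * (-1 + o) * (o - 1) * (-5 + o):
= -4 * o^4 + o^5 - 64 * o^3 - 609 * o + 270 + o^2 * 406
E) -4 * o^4 + o^5 - 64 * o^3 - 609 * o + 270 + o^2 * 406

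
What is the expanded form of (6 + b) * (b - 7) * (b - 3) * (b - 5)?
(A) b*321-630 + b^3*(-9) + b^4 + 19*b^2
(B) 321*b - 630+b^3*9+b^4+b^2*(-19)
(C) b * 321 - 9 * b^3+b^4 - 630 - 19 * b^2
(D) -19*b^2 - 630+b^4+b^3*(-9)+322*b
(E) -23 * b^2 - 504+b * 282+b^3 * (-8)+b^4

Expanding (6 + b) * (b - 7) * (b - 3) * (b - 5):
= b * 321 - 9 * b^3+b^4 - 630 - 19 * b^2
C) b * 321 - 9 * b^3+b^4 - 630 - 19 * b^2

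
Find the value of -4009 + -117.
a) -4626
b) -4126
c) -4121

-4009 + -117 = -4126
b) -4126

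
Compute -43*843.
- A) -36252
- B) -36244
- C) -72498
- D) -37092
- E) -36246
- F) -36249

-43 * 843 = -36249
F) -36249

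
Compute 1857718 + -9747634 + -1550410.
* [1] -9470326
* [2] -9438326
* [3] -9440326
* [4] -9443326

First: 1857718 + -9747634 = -7889916
Then: -7889916 + -1550410 = -9440326
3) -9440326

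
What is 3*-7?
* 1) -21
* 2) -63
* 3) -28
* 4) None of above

3 * -7 = -21
1) -21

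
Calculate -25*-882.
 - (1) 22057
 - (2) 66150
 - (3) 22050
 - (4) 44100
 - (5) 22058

-25 * -882 = 22050
3) 22050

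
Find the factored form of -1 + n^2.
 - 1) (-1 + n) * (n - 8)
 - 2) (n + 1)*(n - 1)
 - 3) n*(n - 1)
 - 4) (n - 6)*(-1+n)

We need to factor -1 + n^2.
The factored form is (n + 1)*(n - 1).
2) (n + 1)*(n - 1)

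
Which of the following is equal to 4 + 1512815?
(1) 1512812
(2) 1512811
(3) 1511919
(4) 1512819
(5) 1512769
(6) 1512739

4 + 1512815 = 1512819
4) 1512819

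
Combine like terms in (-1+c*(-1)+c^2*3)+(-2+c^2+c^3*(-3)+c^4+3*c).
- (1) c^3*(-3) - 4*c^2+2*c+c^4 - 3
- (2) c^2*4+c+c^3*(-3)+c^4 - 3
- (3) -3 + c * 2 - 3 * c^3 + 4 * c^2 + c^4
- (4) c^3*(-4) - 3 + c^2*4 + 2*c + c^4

Adding the polynomials and combining like terms:
(-1 + c*(-1) + c^2*3) + (-2 + c^2 + c^3*(-3) + c^4 + 3*c)
= -3 + c * 2 - 3 * c^3 + 4 * c^2 + c^4
3) -3 + c * 2 - 3 * c^3 + 4 * c^2 + c^4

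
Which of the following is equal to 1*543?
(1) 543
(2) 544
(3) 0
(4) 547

1 * 543 = 543
1) 543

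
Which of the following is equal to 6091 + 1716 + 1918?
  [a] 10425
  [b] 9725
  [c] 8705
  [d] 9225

First: 6091 + 1716 = 7807
Then: 7807 + 1918 = 9725
b) 9725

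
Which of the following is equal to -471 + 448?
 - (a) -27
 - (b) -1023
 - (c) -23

-471 + 448 = -23
c) -23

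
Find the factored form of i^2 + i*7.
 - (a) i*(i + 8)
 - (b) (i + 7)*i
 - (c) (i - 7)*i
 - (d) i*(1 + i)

We need to factor i^2 + i*7.
The factored form is (i + 7)*i.
b) (i + 7)*i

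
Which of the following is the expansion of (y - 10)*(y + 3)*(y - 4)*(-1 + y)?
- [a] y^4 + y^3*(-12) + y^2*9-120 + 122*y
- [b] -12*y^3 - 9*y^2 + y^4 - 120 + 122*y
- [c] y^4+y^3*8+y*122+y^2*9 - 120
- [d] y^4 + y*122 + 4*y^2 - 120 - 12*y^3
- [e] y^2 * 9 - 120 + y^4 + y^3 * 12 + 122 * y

Expanding (y - 10)*(y + 3)*(y - 4)*(-1 + y):
= y^4 + y^3*(-12) + y^2*9-120 + 122*y
a) y^4 + y^3*(-12) + y^2*9-120 + 122*y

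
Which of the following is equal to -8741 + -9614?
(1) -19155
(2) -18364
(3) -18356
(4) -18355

-8741 + -9614 = -18355
4) -18355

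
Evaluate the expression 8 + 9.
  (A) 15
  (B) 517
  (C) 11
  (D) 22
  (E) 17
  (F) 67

8 + 9 = 17
E) 17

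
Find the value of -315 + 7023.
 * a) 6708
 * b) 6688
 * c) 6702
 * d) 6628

-315 + 7023 = 6708
a) 6708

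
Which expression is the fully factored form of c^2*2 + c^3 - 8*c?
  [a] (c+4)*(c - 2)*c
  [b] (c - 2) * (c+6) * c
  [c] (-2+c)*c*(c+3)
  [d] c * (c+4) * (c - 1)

We need to factor c^2*2 + c^3 - 8*c.
The factored form is (c+4)*(c - 2)*c.
a) (c+4)*(c - 2)*c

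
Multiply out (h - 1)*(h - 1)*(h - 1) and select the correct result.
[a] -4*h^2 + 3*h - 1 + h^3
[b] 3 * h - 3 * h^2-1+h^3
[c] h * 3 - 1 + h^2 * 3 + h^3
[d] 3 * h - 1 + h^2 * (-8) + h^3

Expanding (h - 1)*(h - 1)*(h - 1):
= 3 * h - 3 * h^2-1+h^3
b) 3 * h - 3 * h^2-1+h^3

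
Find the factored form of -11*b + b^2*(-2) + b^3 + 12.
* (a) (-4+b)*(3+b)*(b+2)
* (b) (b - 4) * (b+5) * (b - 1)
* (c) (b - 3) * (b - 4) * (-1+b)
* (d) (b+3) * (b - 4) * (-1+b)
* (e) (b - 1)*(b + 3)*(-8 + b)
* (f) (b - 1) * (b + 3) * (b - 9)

We need to factor -11*b + b^2*(-2) + b^3 + 12.
The factored form is (b+3) * (b - 4) * (-1+b).
d) (b+3) * (b - 4) * (-1+b)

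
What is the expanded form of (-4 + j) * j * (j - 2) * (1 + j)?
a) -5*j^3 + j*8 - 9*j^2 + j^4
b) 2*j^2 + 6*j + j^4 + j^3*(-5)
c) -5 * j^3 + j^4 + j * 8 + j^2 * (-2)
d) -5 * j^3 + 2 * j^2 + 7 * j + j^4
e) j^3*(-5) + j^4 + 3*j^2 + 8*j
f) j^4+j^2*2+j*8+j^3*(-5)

Expanding (-4 + j) * j * (j - 2) * (1 + j):
= j^4+j^2*2+j*8+j^3*(-5)
f) j^4+j^2*2+j*8+j^3*(-5)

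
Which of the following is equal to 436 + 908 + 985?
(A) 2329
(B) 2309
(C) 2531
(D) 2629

First: 436 + 908 = 1344
Then: 1344 + 985 = 2329
A) 2329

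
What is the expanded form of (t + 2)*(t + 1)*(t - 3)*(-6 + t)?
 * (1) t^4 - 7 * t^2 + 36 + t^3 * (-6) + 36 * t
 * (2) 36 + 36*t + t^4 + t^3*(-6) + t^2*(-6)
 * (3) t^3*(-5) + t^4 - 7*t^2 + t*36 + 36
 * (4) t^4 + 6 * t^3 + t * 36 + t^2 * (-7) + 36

Expanding (t + 2)*(t + 1)*(t - 3)*(-6 + t):
= t^4 - 7 * t^2 + 36 + t^3 * (-6) + 36 * t
1) t^4 - 7 * t^2 + 36 + t^3 * (-6) + 36 * t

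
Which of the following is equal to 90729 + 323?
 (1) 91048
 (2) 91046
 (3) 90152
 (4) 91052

90729 + 323 = 91052
4) 91052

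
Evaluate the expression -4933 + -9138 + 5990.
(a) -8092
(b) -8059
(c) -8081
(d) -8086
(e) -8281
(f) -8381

First: -4933 + -9138 = -14071
Then: -14071 + 5990 = -8081
c) -8081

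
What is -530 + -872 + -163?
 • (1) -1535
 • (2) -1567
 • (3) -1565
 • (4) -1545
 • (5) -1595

First: -530 + -872 = -1402
Then: -1402 + -163 = -1565
3) -1565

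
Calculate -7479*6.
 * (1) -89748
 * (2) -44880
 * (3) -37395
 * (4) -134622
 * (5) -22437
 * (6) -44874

-7479 * 6 = -44874
6) -44874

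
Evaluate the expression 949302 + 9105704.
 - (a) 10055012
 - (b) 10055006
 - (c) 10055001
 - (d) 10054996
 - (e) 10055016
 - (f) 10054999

949302 + 9105704 = 10055006
b) 10055006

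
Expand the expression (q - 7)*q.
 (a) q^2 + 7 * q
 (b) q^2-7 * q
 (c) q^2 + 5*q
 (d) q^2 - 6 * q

Expanding (q - 7)*q:
= q^2-7 * q
b) q^2-7 * q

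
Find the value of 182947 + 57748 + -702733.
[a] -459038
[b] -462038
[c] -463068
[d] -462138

First: 182947 + 57748 = 240695
Then: 240695 + -702733 = -462038
b) -462038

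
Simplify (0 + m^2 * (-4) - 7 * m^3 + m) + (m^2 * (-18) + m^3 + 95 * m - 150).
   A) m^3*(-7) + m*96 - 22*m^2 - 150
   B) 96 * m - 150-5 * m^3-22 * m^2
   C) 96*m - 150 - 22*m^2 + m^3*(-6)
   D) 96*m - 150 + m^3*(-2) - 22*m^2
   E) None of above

Adding the polynomials and combining like terms:
(0 + m^2*(-4) - 7*m^3 + m) + (m^2*(-18) + m^3 + 95*m - 150)
= 96*m - 150 - 22*m^2 + m^3*(-6)
C) 96*m - 150 - 22*m^2 + m^3*(-6)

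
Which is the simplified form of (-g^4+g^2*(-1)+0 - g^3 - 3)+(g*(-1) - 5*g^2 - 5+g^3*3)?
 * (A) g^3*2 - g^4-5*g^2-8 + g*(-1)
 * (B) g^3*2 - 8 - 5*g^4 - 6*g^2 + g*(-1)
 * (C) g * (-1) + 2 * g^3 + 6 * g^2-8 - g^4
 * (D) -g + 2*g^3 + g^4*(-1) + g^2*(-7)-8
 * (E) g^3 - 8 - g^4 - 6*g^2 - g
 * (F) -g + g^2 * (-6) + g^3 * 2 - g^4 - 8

Adding the polynomials and combining like terms:
(-g^4 + g^2*(-1) + 0 - g^3 - 3) + (g*(-1) - 5*g^2 - 5 + g^3*3)
= -g + g^2 * (-6) + g^3 * 2 - g^4 - 8
F) -g + g^2 * (-6) + g^3 * 2 - g^4 - 8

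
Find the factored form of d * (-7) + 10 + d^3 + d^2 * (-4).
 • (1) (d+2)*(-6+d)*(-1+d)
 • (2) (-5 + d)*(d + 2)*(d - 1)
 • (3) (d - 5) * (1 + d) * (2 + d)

We need to factor d * (-7) + 10 + d^3 + d^2 * (-4).
The factored form is (-5 + d)*(d + 2)*(d - 1).
2) (-5 + d)*(d + 2)*(d - 1)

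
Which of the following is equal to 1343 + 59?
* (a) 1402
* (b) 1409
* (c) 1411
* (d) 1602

1343 + 59 = 1402
a) 1402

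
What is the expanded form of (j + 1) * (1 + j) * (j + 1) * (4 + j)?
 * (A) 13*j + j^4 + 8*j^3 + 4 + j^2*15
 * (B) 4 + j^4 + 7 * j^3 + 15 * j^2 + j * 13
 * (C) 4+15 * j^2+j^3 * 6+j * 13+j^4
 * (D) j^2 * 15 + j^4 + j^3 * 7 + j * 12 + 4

Expanding (j + 1) * (1 + j) * (j + 1) * (4 + j):
= 4 + j^4 + 7 * j^3 + 15 * j^2 + j * 13
B) 4 + j^4 + 7 * j^3 + 15 * j^2 + j * 13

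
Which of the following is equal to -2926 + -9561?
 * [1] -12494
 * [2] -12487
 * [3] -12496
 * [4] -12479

-2926 + -9561 = -12487
2) -12487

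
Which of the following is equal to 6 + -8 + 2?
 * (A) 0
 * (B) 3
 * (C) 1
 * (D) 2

First: 6 + -8 = -2
Then: -2 + 2 = 0
A) 0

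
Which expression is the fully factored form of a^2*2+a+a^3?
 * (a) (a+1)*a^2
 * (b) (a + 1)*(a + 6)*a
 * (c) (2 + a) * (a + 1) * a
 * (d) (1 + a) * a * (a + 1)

We need to factor a^2*2+a+a^3.
The factored form is (1 + a) * a * (a + 1).
d) (1 + a) * a * (a + 1)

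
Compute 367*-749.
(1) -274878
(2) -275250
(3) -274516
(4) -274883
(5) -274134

367 * -749 = -274883
4) -274883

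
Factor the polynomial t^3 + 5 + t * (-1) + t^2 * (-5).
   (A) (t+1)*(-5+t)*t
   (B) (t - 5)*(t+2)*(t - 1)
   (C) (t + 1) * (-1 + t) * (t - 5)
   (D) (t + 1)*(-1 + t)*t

We need to factor t^3 + 5 + t * (-1) + t^2 * (-5).
The factored form is (t + 1) * (-1 + t) * (t - 5).
C) (t + 1) * (-1 + t) * (t - 5)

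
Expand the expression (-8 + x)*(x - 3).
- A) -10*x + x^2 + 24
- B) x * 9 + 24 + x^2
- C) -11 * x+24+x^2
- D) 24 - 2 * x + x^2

Expanding (-8 + x)*(x - 3):
= -11 * x+24+x^2
C) -11 * x+24+x^2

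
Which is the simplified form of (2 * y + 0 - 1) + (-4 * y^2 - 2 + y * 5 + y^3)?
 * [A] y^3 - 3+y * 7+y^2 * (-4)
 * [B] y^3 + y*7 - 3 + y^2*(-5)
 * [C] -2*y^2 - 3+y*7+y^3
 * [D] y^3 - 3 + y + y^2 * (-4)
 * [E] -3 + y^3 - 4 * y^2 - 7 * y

Adding the polynomials and combining like terms:
(2*y + 0 - 1) + (-4*y^2 - 2 + y*5 + y^3)
= y^3 - 3+y * 7+y^2 * (-4)
A) y^3 - 3+y * 7+y^2 * (-4)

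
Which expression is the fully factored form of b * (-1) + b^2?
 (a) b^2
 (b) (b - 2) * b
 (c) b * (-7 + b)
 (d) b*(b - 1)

We need to factor b * (-1) + b^2.
The factored form is b*(b - 1).
d) b*(b - 1)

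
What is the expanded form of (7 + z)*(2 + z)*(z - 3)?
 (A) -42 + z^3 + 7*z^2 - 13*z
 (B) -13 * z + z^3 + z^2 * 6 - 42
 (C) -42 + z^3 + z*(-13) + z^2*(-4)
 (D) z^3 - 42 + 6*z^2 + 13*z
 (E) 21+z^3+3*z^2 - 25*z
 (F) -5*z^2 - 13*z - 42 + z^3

Expanding (7 + z)*(2 + z)*(z - 3):
= -13 * z + z^3 + z^2 * 6 - 42
B) -13 * z + z^3 + z^2 * 6 - 42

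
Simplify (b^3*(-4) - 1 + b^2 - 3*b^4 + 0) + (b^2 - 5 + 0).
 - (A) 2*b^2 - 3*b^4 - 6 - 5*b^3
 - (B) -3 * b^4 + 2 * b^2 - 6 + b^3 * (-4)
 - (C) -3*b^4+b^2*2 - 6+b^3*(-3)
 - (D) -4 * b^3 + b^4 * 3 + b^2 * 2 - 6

Adding the polynomials and combining like terms:
(b^3*(-4) - 1 + b^2 - 3*b^4 + 0) + (b^2 - 5 + 0)
= -3 * b^4 + 2 * b^2 - 6 + b^3 * (-4)
B) -3 * b^4 + 2 * b^2 - 6 + b^3 * (-4)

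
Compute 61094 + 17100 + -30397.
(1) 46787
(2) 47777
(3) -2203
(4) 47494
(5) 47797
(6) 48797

First: 61094 + 17100 = 78194
Then: 78194 + -30397 = 47797
5) 47797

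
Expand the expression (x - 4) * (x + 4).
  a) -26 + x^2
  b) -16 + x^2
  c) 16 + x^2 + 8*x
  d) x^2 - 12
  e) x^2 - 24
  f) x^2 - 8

Expanding (x - 4) * (x + 4):
= -16 + x^2
b) -16 + x^2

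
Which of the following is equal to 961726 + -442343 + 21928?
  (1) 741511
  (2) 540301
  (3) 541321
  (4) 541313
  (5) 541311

First: 961726 + -442343 = 519383
Then: 519383 + 21928 = 541311
5) 541311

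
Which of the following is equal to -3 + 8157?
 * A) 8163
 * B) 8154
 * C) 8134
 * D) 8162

-3 + 8157 = 8154
B) 8154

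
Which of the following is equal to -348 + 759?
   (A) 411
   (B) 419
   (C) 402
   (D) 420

-348 + 759 = 411
A) 411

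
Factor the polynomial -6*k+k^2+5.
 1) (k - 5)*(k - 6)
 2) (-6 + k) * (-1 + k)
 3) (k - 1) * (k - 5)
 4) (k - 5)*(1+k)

We need to factor -6*k+k^2+5.
The factored form is (k - 1) * (k - 5).
3) (k - 1) * (k - 5)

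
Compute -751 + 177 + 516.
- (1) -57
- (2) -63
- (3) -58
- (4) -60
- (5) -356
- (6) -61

First: -751 + 177 = -574
Then: -574 + 516 = -58
3) -58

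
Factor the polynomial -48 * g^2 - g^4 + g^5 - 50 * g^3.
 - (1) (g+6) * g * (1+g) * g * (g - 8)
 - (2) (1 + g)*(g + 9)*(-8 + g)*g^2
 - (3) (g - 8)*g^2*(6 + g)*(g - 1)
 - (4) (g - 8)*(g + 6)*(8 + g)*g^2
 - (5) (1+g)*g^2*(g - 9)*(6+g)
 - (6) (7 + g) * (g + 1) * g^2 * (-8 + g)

We need to factor -48 * g^2 - g^4 + g^5 - 50 * g^3.
The factored form is (g+6) * g * (1+g) * g * (g - 8).
1) (g+6) * g * (1+g) * g * (g - 8)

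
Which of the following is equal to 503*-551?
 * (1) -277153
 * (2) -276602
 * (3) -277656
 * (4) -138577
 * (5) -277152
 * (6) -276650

503 * -551 = -277153
1) -277153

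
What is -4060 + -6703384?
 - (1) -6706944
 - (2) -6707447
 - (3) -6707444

-4060 + -6703384 = -6707444
3) -6707444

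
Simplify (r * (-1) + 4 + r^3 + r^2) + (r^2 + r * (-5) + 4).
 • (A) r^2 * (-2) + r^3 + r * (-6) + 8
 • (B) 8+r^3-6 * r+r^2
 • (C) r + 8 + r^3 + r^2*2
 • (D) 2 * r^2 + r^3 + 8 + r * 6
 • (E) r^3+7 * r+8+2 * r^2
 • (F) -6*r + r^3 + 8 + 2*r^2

Adding the polynomials and combining like terms:
(r*(-1) + 4 + r^3 + r^2) + (r^2 + r*(-5) + 4)
= -6*r + r^3 + 8 + 2*r^2
F) -6*r + r^3 + 8 + 2*r^2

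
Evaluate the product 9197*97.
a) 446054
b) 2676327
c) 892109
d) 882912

9197 * 97 = 892109
c) 892109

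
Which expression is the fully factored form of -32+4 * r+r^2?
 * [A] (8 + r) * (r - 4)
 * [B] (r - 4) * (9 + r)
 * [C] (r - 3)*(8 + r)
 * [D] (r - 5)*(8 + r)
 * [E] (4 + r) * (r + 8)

We need to factor -32+4 * r+r^2.
The factored form is (8 + r) * (r - 4).
A) (8 + r) * (r - 4)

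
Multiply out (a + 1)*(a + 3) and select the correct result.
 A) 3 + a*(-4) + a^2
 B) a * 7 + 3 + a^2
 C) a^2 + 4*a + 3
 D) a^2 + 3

Expanding (a + 1)*(a + 3):
= a^2 + 4*a + 3
C) a^2 + 4*a + 3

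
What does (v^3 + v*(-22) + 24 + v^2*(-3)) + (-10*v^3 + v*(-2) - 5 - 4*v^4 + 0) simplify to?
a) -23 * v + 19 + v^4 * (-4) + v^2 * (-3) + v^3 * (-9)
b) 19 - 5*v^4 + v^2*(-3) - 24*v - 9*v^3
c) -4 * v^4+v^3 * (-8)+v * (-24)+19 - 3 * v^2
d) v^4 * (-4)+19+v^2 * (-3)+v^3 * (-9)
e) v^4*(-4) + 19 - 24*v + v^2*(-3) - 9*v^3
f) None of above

Adding the polynomials and combining like terms:
(v^3 + v*(-22) + 24 + v^2*(-3)) + (-10*v^3 + v*(-2) - 5 - 4*v^4 + 0)
= v^4*(-4) + 19 - 24*v + v^2*(-3) - 9*v^3
e) v^4*(-4) + 19 - 24*v + v^2*(-3) - 9*v^3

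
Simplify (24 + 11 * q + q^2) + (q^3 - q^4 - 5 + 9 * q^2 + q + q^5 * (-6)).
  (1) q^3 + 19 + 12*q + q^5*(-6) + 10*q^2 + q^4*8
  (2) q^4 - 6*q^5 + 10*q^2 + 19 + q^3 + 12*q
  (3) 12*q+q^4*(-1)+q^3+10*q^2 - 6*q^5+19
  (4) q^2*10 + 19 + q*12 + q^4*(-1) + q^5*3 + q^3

Adding the polynomials and combining like terms:
(24 + 11*q + q^2) + (q^3 - q^4 - 5 + 9*q^2 + q + q^5*(-6))
= 12*q+q^4*(-1)+q^3+10*q^2 - 6*q^5+19
3) 12*q+q^4*(-1)+q^3+10*q^2 - 6*q^5+19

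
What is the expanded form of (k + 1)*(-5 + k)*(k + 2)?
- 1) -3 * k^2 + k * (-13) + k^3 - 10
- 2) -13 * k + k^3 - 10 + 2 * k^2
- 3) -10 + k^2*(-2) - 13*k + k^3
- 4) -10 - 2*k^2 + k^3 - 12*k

Expanding (k + 1)*(-5 + k)*(k + 2):
= -10 + k^2*(-2) - 13*k + k^3
3) -10 + k^2*(-2) - 13*k + k^3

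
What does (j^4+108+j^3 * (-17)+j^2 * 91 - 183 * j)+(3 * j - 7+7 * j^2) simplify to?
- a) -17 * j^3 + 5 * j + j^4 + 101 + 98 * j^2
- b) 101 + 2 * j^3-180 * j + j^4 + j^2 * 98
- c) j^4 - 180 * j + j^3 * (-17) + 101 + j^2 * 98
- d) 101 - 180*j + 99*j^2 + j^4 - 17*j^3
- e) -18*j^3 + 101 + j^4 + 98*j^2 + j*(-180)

Adding the polynomials and combining like terms:
(j^4 + 108 + j^3*(-17) + j^2*91 - 183*j) + (3*j - 7 + 7*j^2)
= j^4 - 180 * j + j^3 * (-17) + 101 + j^2 * 98
c) j^4 - 180 * j + j^3 * (-17) + 101 + j^2 * 98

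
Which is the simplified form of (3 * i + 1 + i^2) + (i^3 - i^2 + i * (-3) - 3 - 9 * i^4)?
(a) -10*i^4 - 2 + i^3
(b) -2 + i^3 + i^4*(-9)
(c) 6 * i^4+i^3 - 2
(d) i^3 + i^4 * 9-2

Adding the polynomials and combining like terms:
(3*i + 1 + i^2) + (i^3 - i^2 + i*(-3) - 3 - 9*i^4)
= -2 + i^3 + i^4*(-9)
b) -2 + i^3 + i^4*(-9)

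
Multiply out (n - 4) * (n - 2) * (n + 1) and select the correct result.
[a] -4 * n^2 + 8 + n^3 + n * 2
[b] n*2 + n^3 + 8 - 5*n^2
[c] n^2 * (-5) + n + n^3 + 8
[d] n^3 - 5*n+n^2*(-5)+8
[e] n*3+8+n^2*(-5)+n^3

Expanding (n - 4) * (n - 2) * (n + 1):
= n*2 + n^3 + 8 - 5*n^2
b) n*2 + n^3 + 8 - 5*n^2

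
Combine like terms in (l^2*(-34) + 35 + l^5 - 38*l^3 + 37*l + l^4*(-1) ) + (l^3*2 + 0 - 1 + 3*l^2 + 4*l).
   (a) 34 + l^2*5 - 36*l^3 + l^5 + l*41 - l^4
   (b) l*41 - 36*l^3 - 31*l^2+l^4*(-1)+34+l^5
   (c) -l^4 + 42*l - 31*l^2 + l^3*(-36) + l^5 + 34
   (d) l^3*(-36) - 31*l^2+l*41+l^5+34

Adding the polynomials and combining like terms:
(l^2*(-34) + 35 + l^5 - 38*l^3 + 37*l + l^4*(-1)) + (l^3*2 + 0 - 1 + 3*l^2 + 4*l)
= l*41 - 36*l^3 - 31*l^2+l^4*(-1)+34+l^5
b) l*41 - 36*l^3 - 31*l^2+l^4*(-1)+34+l^5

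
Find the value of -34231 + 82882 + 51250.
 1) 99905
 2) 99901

First: -34231 + 82882 = 48651
Then: 48651 + 51250 = 99901
2) 99901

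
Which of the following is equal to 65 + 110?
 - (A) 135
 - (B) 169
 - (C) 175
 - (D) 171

65 + 110 = 175
C) 175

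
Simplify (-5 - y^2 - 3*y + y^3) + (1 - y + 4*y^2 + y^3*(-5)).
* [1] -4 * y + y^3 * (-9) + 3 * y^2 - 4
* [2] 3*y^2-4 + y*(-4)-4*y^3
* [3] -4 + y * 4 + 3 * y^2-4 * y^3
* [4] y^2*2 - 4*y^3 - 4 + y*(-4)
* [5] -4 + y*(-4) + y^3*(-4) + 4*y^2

Adding the polynomials and combining like terms:
(-5 - y^2 - 3*y + y^3) + (1 - y + 4*y^2 + y^3*(-5))
= 3*y^2-4 + y*(-4)-4*y^3
2) 3*y^2-4 + y*(-4)-4*y^3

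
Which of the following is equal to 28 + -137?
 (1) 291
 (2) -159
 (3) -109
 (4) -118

28 + -137 = -109
3) -109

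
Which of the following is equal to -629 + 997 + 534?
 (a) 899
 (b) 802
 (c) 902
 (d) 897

First: -629 + 997 = 368
Then: 368 + 534 = 902
c) 902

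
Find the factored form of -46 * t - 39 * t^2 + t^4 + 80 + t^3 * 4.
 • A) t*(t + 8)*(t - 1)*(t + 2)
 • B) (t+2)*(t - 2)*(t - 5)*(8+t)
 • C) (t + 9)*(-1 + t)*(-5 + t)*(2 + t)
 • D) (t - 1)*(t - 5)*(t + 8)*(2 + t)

We need to factor -46 * t - 39 * t^2 + t^4 + 80 + t^3 * 4.
The factored form is (t - 1)*(t - 5)*(t + 8)*(2 + t).
D) (t - 1)*(t - 5)*(t + 8)*(2 + t)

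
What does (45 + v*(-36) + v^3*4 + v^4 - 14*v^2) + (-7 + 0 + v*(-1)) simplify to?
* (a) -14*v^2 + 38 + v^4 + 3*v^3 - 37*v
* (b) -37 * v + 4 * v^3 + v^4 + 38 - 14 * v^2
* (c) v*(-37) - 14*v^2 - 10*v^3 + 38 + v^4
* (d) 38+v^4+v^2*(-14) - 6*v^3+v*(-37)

Adding the polynomials and combining like terms:
(45 + v*(-36) + v^3*4 + v^4 - 14*v^2) + (-7 + 0 + v*(-1))
= -37 * v + 4 * v^3 + v^4 + 38 - 14 * v^2
b) -37 * v + 4 * v^3 + v^4 + 38 - 14 * v^2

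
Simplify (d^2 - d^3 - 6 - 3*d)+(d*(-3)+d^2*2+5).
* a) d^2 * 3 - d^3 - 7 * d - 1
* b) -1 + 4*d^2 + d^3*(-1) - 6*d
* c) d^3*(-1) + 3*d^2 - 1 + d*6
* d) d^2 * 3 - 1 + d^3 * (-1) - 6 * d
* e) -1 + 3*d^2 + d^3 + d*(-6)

Adding the polynomials and combining like terms:
(d^2 - d^3 - 6 - 3*d) + (d*(-3) + d^2*2 + 5)
= d^2 * 3 - 1 + d^3 * (-1) - 6 * d
d) d^2 * 3 - 1 + d^3 * (-1) - 6 * d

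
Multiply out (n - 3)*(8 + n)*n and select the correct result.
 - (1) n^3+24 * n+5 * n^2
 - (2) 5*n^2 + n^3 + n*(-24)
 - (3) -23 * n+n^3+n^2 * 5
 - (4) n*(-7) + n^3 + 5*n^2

Expanding (n - 3)*(8 + n)*n:
= 5*n^2 + n^3 + n*(-24)
2) 5*n^2 + n^3 + n*(-24)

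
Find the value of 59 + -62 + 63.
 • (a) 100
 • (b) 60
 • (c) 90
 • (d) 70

First: 59 + -62 = -3
Then: -3 + 63 = 60
b) 60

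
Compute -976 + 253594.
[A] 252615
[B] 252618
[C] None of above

-976 + 253594 = 252618
B) 252618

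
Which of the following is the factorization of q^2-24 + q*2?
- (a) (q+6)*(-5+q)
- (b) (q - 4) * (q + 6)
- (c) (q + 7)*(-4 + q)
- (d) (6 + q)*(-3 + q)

We need to factor q^2-24 + q*2.
The factored form is (q - 4) * (q + 6).
b) (q - 4) * (q + 6)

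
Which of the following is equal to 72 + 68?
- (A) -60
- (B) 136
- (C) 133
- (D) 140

72 + 68 = 140
D) 140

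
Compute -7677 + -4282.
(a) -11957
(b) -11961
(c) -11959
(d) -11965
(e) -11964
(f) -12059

-7677 + -4282 = -11959
c) -11959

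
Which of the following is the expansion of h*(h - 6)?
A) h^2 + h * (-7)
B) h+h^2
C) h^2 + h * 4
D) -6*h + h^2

Expanding h*(h - 6):
= -6*h + h^2
D) -6*h + h^2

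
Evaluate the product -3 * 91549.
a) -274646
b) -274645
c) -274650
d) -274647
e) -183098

-3 * 91549 = -274647
d) -274647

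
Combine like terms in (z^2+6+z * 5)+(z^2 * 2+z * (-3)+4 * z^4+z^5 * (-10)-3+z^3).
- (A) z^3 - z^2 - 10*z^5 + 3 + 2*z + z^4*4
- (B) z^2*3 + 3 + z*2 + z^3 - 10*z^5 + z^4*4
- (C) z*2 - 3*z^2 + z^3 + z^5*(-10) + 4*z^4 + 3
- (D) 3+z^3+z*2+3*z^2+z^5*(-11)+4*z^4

Adding the polynomials and combining like terms:
(z^2 + 6 + z*5) + (z^2*2 + z*(-3) + 4*z^4 + z^5*(-10) - 3 + z^3)
= z^2*3 + 3 + z*2 + z^3 - 10*z^5 + z^4*4
B) z^2*3 + 3 + z*2 + z^3 - 10*z^5 + z^4*4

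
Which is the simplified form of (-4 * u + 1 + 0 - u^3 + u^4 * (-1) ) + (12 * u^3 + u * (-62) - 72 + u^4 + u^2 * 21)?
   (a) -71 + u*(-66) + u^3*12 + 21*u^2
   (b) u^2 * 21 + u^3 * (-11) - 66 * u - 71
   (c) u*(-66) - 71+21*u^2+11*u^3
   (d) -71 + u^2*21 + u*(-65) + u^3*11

Adding the polynomials and combining like terms:
(-4*u + 1 + 0 - u^3 + u^4*(-1)) + (12*u^3 + u*(-62) - 72 + u^4 + u^2*21)
= u*(-66) - 71+21*u^2+11*u^3
c) u*(-66) - 71+21*u^2+11*u^3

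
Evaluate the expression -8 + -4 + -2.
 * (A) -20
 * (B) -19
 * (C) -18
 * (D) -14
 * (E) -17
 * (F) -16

First: -8 + -4 = -12
Then: -12 + -2 = -14
D) -14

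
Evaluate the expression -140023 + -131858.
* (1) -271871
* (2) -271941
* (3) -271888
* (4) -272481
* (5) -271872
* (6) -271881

-140023 + -131858 = -271881
6) -271881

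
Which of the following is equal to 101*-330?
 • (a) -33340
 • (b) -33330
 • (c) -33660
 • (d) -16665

101 * -330 = -33330
b) -33330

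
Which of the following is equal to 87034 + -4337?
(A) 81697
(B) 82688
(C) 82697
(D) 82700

87034 + -4337 = 82697
C) 82697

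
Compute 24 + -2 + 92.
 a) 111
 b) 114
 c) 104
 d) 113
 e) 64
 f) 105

First: 24 + -2 = 22
Then: 22 + 92 = 114
b) 114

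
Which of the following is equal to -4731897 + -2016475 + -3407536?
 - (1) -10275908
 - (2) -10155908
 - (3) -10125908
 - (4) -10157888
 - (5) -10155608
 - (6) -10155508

First: -4731897 + -2016475 = -6748372
Then: -6748372 + -3407536 = -10155908
2) -10155908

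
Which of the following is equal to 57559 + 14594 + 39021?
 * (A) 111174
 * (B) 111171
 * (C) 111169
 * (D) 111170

First: 57559 + 14594 = 72153
Then: 72153 + 39021 = 111174
A) 111174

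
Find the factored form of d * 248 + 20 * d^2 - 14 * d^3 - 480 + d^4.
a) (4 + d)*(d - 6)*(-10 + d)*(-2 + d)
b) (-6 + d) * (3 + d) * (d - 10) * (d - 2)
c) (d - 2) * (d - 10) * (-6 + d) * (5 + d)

We need to factor d * 248 + 20 * d^2 - 14 * d^3 - 480 + d^4.
The factored form is (4 + d)*(d - 6)*(-10 + d)*(-2 + d).
a) (4 + d)*(d - 6)*(-10 + d)*(-2 + d)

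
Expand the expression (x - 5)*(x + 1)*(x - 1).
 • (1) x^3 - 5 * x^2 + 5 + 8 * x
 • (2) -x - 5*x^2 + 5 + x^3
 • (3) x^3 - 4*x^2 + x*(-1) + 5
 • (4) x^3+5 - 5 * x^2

Expanding (x - 5)*(x + 1)*(x - 1):
= -x - 5*x^2 + 5 + x^3
2) -x - 5*x^2 + 5 + x^3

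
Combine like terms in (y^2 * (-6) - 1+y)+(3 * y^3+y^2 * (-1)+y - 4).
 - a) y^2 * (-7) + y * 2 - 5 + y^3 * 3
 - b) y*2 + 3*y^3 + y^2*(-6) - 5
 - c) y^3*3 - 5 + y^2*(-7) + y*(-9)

Adding the polynomials and combining like terms:
(y^2*(-6) - 1 + y) + (3*y^3 + y^2*(-1) + y - 4)
= y^2 * (-7) + y * 2 - 5 + y^3 * 3
a) y^2 * (-7) + y * 2 - 5 + y^3 * 3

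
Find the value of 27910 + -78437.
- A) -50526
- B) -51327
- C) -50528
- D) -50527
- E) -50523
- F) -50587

27910 + -78437 = -50527
D) -50527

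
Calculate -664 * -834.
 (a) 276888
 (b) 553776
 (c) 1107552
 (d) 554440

-664 * -834 = 553776
b) 553776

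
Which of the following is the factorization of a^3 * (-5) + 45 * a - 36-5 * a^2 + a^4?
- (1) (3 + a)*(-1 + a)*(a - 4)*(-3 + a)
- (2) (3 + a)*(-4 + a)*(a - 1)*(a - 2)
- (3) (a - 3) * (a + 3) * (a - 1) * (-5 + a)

We need to factor a^3 * (-5) + 45 * a - 36-5 * a^2 + a^4.
The factored form is (3 + a)*(-1 + a)*(a - 4)*(-3 + a).
1) (3 + a)*(-1 + a)*(a - 4)*(-3 + a)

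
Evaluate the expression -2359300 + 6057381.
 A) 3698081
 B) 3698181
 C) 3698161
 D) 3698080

-2359300 + 6057381 = 3698081
A) 3698081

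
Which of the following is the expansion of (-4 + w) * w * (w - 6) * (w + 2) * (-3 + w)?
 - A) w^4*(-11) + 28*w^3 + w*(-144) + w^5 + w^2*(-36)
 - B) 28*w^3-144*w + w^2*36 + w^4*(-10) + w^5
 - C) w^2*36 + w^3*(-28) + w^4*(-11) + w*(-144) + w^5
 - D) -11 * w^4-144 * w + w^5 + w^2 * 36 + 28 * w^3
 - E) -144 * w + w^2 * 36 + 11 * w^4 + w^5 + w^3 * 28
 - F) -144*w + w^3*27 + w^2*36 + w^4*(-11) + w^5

Expanding (-4 + w) * w * (w - 6) * (w + 2) * (-3 + w):
= -11 * w^4-144 * w + w^5 + w^2 * 36 + 28 * w^3
D) -11 * w^4-144 * w + w^5 + w^2 * 36 + 28 * w^3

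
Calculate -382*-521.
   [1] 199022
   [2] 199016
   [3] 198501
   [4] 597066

-382 * -521 = 199022
1) 199022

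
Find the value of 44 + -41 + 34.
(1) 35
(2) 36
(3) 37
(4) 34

First: 44 + -41 = 3
Then: 3 + 34 = 37
3) 37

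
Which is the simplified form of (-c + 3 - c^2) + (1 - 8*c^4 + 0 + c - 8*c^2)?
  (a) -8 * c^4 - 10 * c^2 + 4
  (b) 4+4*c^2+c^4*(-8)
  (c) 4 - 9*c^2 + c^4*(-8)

Adding the polynomials and combining like terms:
(-c + 3 - c^2) + (1 - 8*c^4 + 0 + c - 8*c^2)
= 4 - 9*c^2 + c^4*(-8)
c) 4 - 9*c^2 + c^4*(-8)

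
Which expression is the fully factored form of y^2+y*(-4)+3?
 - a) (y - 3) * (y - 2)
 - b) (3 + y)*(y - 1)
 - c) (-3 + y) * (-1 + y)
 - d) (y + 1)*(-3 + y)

We need to factor y^2+y*(-4)+3.
The factored form is (-3 + y) * (-1 + y).
c) (-3 + y) * (-1 + y)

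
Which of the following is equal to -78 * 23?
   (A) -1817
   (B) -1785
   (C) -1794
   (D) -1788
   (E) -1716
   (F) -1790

-78 * 23 = -1794
C) -1794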